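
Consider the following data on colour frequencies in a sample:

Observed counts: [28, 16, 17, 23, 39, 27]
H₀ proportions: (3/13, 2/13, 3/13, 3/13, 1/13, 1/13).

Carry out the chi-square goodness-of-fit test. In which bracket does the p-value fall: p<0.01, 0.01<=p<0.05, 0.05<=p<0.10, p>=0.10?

n = 150; E_i = n·p_i = [34.62, 23.08, 34.62, 34.62, 11.54, 11.54]
χ² = (28−34.62)²/34.62 + (16−23.08)²/23.08 + (17−34.62)²/34.62 + (23−34.62)²/34.62 + (39−11.54)²/11.54 + (27−11.54)²/11.54 = 102.3733
df = 5
p-value (upper-tail) = 0.00000
→ bracket: p<0.01

p-value bracket: p<0.01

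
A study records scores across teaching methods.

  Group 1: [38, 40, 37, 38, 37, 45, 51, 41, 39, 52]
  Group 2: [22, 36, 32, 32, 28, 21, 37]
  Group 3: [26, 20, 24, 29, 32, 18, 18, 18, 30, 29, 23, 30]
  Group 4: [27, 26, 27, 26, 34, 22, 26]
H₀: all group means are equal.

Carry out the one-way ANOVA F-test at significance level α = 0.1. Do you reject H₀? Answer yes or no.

Group means [41.80, 29.71, 24.75, 26.86], grand mean 30.861
SSB = Σnᵢ(x̄ᵢ−x̄)² = 1766.170; SSW = ΣΣ(x−x̄ᵢ)² = 912.136
MSB = 1766.170/3 = 588.7233; MSW = 912.136/32 = 28.5042
F = MSB/MSW = 20.6539
df = (3, 32)
p-value (upper-tail) = 0.00000
At α=0.1: p < α → reject H₀

reject H₀: yes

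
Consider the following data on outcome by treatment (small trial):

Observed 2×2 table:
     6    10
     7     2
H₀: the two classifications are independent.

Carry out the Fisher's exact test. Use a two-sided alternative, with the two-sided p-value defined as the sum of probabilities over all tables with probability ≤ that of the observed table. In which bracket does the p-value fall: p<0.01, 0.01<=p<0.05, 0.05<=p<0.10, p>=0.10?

p-value bracket: 0.05<=p<0.10

Margins: r₁=16, r₂=9, c₁=13, c₂=12, n=25
p_obs = C(16,6)·C(9,7)/C(25,13); sum pmf over tables with pmf ≤ p_obs
p-value (two-sided) = 0.09684
→ bracket: 0.05<=p<0.10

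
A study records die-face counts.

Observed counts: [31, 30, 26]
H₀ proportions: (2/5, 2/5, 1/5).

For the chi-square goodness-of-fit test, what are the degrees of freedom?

degrees of freedom = 2

df = k − 1 = 3 − 1 = 2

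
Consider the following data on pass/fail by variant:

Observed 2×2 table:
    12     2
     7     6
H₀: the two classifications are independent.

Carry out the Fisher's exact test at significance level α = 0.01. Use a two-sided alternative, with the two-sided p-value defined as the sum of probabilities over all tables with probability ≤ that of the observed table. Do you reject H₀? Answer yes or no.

reject H₀: no

Margins: r₁=14, r₂=13, c₁=19, c₂=8, n=27
p_obs = C(14,12)·C(13,7)/C(27,19); sum pmf over tables with pmf ≤ p_obs
p-value (two-sided) = 0.10319
At α=0.01: p ≥ α → fail to reject H₀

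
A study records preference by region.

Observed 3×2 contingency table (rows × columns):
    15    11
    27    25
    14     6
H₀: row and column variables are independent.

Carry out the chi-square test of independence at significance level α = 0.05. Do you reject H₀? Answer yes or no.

Row totals [26, 52, 20], col totals [56, 42], n=98
χ² = (15−14.86)²/14.86 + (11−11.14)²/11.14 + (27−29.71)²/29.71 + (25−22.29)²/22.29 + (14−11.43)²/11.43 + (6−8.57)²/8.57 = 1.9317
df = 2
p-value (upper-tail) = 0.38065
At α=0.05: p ≥ α → fail to reject H₀

reject H₀: no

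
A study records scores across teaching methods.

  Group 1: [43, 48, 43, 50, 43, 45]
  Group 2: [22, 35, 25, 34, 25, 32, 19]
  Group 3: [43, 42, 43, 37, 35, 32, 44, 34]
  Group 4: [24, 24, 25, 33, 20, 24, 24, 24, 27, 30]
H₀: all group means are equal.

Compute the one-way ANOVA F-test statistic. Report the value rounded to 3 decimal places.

Group means [45.33, 27.43, 38.75, 25.50], grand mean 33.194
SSB = Σnᵢ(x̄ᵢ−x̄)² = 1955.791; SSW = ΣΣ(x−x̄ᵢ)² = 559.048
MSB = 1955.791/3 = 651.9304; MSW = 559.048/27 = 20.7055
F = MSB/MSW = 31.4859
df = (3, 27)

test statistic = 31.486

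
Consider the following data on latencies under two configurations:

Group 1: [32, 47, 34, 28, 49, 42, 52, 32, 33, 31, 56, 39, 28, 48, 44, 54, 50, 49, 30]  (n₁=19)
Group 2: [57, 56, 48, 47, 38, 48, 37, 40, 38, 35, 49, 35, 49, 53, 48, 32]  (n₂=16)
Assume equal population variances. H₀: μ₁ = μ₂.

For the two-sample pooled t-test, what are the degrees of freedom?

df = n₁ + n₂ − 2 = 19 + 16 − 2 = 33

degrees of freedom = 33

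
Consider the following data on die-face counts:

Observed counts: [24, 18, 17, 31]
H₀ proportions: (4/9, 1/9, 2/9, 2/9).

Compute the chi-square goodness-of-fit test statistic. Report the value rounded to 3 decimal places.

n = 90; E_i = n·p_i = [40.00, 10.00, 20.00, 20.00]
χ² = (24−40.00)²/40.00 + (18−10.00)²/10.00 + (17−20.00)²/20.00 + (31−20.00)²/20.00 = 19.3000
df = 3

test statistic = 19.300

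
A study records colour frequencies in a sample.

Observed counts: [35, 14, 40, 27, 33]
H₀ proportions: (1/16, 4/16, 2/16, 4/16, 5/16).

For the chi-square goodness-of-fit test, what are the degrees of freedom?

df = k − 1 = 5 − 1 = 4

degrees of freedom = 4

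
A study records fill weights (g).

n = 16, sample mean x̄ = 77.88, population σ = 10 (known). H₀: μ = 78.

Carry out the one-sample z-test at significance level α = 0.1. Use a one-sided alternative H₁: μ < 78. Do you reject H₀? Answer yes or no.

reject H₀: no

SE = σ/√n = 10/√16 = 2.5000
z = (x̄−μ₀)/SE = (77.88−78)/2.5000 = -0.0480
p-value (one-sided, H₁ less) = 0.48086
At α=0.1: p ≥ α → fail to reject H₀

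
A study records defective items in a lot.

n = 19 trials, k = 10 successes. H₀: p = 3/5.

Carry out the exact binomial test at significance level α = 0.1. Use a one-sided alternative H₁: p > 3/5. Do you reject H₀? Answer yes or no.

Exact binomial: n=19, k=10, p₀=3/5=0.6000
P(X≥10) from Σ C(n,i)·p₀^i·(1−p₀)^(n−i)
p-value (one-sided, H₁ greater) = 0.81391
At α=0.1: p ≥ α → fail to reject H₀

reject H₀: no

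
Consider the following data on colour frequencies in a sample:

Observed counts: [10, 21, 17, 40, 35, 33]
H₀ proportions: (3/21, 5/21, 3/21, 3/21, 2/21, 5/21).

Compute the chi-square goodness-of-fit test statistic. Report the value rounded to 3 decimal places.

test statistic = 56.894

n = 156; E_i = n·p_i = [22.29, 37.14, 22.29, 22.29, 14.86, 37.14]
χ² = (10−22.29)²/22.29 + (21−37.14)²/37.14 + (17−22.29)²/22.29 + (40−22.29)²/22.29 + (35−14.86)²/14.86 + (33−37.14)²/37.14 = 56.8942
df = 5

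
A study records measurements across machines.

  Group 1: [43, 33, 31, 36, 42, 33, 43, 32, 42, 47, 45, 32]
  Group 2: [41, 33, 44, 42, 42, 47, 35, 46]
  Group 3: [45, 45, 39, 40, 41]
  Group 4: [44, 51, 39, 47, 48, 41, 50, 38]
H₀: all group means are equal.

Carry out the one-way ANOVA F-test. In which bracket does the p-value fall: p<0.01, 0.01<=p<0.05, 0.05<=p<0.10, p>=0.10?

p-value bracket: 0.05<=p<0.10

Group means [38.25, 41.25, 42.00, 44.75], grand mean 41.121
SSB = Σnᵢ(x̄ᵢ−x̄)² = 208.265; SSW = ΣΣ(x−x̄ᵢ)² = 765.250
MSB = 208.265/3 = 69.4217; MSW = 765.250/29 = 26.3879
F = MSB/MSW = 2.6308
df = (3, 29)
p-value (upper-tail) = 0.06887
→ bracket: 0.05<=p<0.10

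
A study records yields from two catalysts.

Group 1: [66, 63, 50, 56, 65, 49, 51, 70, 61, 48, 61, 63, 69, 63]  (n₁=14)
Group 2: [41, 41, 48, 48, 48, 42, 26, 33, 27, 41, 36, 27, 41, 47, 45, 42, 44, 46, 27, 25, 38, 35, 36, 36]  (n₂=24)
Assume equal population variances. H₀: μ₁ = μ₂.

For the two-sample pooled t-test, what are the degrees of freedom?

degrees of freedom = 36

df = n₁ + n₂ − 2 = 14 + 24 − 2 = 36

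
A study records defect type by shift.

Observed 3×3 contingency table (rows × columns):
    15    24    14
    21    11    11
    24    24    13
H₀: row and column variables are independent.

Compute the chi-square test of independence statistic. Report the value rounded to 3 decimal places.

test statistic = 5.539

Row totals [53, 43, 61], col totals [60, 59, 38], n=157
χ² = (15−20.25)²/20.25 + (24−19.92)²/19.92 + (14−12.83)²/12.83 + (21−16.43)²/16.43 + (11−16.16)²/16.16 + (11−10.41)²/10.41 + (24−23.31)²/23.31 + (24−22.92)²/22.92 + (13−14.76)²/14.76 = 5.5390
df = 4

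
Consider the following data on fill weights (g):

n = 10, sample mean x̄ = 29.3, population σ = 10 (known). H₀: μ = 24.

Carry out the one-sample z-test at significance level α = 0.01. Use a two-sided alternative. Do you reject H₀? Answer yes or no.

reject H₀: no

SE = σ/√n = 10/√10 = 3.1623
z = (x̄−μ₀)/SE = (29.3−24)/3.1623 = 1.6760
p-value (two-sided) = 0.09374
At α=0.01: p ≥ α → fail to reject H₀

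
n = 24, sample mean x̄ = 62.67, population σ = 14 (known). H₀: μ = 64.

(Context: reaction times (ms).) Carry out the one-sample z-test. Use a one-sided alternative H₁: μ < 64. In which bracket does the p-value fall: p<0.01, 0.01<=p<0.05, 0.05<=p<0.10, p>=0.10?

p-value bracket: p>=0.10

SE = σ/√n = 14/√24 = 2.8577
z = (x̄−μ₀)/SE = (62.67−64)/2.8577 = -0.4654
p-value (one-sided, H₁ less) = 0.32082
→ bracket: p>=0.10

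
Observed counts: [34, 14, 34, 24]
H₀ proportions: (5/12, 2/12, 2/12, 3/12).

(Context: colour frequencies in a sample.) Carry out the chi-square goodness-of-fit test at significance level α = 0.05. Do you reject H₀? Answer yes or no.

n = 106; E_i = n·p_i = [44.17, 17.67, 17.67, 26.50]
χ² = (34−44.17)²/44.17 + (14−17.67)²/17.67 + (34−17.67)²/17.67 + (24−26.50)²/26.50 = 18.4377
df = 3
p-value (upper-tail) = 0.00036
At α=0.05: p < α → reject H₀

reject H₀: yes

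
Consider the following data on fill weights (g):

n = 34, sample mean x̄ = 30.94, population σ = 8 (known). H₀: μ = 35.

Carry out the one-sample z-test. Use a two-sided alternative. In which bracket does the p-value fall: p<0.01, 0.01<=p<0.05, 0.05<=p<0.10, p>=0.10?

SE = σ/√n = 8/√34 = 1.3720
z = (x̄−μ₀)/SE = (30.94−35)/1.3720 = -2.9592
p-value (two-sided) = 0.00308
→ bracket: p<0.01

p-value bracket: p<0.01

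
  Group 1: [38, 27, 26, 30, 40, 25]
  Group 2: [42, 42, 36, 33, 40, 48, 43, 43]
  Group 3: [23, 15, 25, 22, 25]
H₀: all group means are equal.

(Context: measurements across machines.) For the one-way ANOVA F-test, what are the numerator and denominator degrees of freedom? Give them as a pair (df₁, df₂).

degrees of freedom = [2, 16]

k = 3 groups, N = 19 total
df = (k−1, N−k) = (3−1, 19−3) = (2, 16)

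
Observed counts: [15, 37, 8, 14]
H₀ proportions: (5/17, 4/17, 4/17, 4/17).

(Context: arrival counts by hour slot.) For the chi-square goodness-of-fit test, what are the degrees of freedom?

df = k − 1 = 4 − 1 = 3

degrees of freedom = 3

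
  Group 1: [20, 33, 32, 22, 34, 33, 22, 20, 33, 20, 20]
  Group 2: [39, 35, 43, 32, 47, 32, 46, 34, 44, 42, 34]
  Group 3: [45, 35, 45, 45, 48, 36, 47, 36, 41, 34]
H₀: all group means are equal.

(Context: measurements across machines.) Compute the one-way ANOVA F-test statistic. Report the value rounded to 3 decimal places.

Group means [26.27, 38.91, 41.20], grand mean 35.281
SSB = Σnᵢ(x̄ᵢ−x̄)² = 1387.778; SSW = ΣΣ(x−x̄ᵢ)² = 1016.691
MSB = 1387.778/2 = 693.8889; MSW = 1016.691/29 = 35.0583
F = MSB/MSW = 19.7924
df = (2, 29)

test statistic = 19.792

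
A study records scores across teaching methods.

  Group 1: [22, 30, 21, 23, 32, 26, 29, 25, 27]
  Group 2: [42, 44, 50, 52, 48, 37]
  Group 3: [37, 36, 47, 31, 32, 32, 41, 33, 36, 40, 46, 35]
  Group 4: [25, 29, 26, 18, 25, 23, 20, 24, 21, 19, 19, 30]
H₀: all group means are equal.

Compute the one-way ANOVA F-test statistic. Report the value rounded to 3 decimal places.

test statistic = 40.816

Group means [26.11, 45.50, 37.17, 23.25], grand mean 31.615
SSB = Σnᵢ(x̄ᵢ−x̄)² = 2638.925; SSW = ΣΣ(x−x̄ᵢ)² = 754.306
MSB = 2638.925/3 = 879.6417; MSW = 754.306/35 = 21.5516
F = MSB/MSW = 40.8156
df = (3, 35)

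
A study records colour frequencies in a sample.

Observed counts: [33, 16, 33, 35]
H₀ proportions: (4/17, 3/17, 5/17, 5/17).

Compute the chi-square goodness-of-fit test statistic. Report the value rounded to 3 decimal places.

n = 117; E_i = n·p_i = [27.53, 20.65, 34.41, 34.41]
χ² = (33−27.53)²/27.53 + (16−20.65)²/20.65 + (33−34.41)²/34.41 + (35−34.41)²/34.41 = 2.2010
df = 3

test statistic = 2.201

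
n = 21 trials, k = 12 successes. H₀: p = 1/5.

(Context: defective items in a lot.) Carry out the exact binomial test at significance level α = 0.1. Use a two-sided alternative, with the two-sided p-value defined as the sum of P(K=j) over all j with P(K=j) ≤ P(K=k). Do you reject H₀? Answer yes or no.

Exact binomial: n=21, k=12, p₀=1/5=0.2000
P(X=j) = C(n,j)·p₀^j·(1−p₀)^(n−j); p = Σ P(X=j) over j with P(X=j) ≤ P(X=12)
p-value (two-sided) = 0.00019
At α=0.1: p < α → reject H₀

reject H₀: yes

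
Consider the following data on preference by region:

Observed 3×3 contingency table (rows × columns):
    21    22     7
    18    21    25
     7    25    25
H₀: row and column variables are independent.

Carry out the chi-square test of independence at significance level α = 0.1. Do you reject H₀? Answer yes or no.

reject H₀: yes

Row totals [50, 64, 57], col totals [46, 68, 57], n=171
χ² = (21−13.45)²/13.45 + (22−19.88)²/19.88 + (7−16.67)²/16.67 + (18−17.22)²/17.22 + (21−25.45)²/25.45 + (25−21.33)²/21.33 + (7−15.33)²/15.33 + (25−22.67)²/22.67 + (25−19.00)²/19.00 = 18.1777
df = 4
p-value (upper-tail) = 0.00114
At α=0.1: p < α → reject H₀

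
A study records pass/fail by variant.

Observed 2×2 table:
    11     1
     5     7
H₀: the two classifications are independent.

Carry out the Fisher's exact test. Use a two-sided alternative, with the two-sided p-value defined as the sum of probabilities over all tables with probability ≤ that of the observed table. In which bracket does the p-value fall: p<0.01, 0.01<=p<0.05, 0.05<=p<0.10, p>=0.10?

p-value bracket: 0.01<=p<0.05

Margins: r₁=12, r₂=12, c₁=16, c₂=8, n=24
p_obs = C(12,11)·C(12,5)/C(24,16); sum pmf over tables with pmf ≤ p_obs
p-value (two-sided) = 0.02719
→ bracket: 0.01<=p<0.05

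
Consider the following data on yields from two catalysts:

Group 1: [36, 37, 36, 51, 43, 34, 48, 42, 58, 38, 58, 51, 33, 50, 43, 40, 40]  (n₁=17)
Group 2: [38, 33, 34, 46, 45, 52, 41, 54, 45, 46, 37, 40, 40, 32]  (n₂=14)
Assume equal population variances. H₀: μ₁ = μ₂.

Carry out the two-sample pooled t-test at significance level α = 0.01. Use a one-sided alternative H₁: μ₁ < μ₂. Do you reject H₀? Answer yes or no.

reject H₀: no

x̄₁=43.412, s₁=7.938, n₁=17
x̄₂=41.643, s₂=6.721, n₂=14
s_p² = [16·7.938² + 13·6.721²]/29 = 55.0114
SE = √(s_p²·(1/17+1/14)) = 2.6768
t = (43.412−41.643)/2.6768 = 0.6608
df = 29
p-value (one-sided, H₁ less) = 0.74303
At α=0.01: p ≥ α → fail to reject H₀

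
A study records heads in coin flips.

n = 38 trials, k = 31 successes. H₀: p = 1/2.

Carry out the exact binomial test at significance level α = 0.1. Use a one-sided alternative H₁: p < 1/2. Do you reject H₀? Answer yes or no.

Exact binomial: n=38, k=31, p₀=1/2=0.5000
P(X≤31) from Σ C(n,i)·p₀^i·(1−p₀)^(n−i)
p-value (one-sided, H₁ less) = 0.99999
At α=0.1: p ≥ α → fail to reject H₀

reject H₀: no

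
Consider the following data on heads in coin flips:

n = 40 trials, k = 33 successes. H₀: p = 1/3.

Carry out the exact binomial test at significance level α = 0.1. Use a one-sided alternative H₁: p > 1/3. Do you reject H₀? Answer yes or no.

reject H₀: yes

Exact binomial: n=40, k=33, p₀=1/3=0.3333
P(X≥33) from Σ C(n,i)·p₀^i·(1−p₀)^(n−i)
p-value (one-sided, H₁ greater) = 0.00000
At α=0.1: p < α → reject H₀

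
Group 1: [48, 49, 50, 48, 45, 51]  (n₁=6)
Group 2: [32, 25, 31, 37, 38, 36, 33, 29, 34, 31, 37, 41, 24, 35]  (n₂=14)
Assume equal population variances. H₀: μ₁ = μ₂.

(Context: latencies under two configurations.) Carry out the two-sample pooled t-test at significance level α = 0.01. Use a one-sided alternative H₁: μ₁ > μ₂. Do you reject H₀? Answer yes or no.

x̄₁=48.500, s₁=2.074, n₁=6
x̄₂=33.071, s₂=4.843, n₂=14
s_p² = [5·2.074² + 13·4.843²]/18 = 18.1349
SE = √(s_p²·(1/6+1/14)) = 2.0779
t = (48.500−33.071)/2.0779 = 7.4249
df = 18
p-value (one-sided, H₁ greater) = 0.00000
At α=0.01: p < α → reject H₀

reject H₀: yes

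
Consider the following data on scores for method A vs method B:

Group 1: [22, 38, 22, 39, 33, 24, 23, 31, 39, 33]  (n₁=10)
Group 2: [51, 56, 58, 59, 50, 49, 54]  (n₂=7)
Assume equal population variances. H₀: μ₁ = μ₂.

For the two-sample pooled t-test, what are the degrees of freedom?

df = n₁ + n₂ − 2 = 10 + 7 − 2 = 15

degrees of freedom = 15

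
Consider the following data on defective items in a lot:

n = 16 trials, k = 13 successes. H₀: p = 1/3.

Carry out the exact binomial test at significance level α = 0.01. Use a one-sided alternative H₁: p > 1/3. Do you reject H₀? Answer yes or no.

reject H₀: yes

Exact binomial: n=16, k=13, p₀=1/3=0.3333
P(X≥13) from Σ C(n,i)·p₀^i·(1−p₀)^(n−i)
p-value (one-sided, H₁ greater) = 0.00012
At α=0.01: p < α → reject H₀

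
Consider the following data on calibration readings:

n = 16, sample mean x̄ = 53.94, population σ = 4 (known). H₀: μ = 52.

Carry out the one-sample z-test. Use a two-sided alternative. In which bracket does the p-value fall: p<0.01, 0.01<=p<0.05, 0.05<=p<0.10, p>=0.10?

p-value bracket: 0.05<=p<0.10

SE = σ/√n = 4/√16 = 1.0000
z = (x̄−μ₀)/SE = (53.94−52)/1.0000 = 1.9400
p-value (two-sided) = 0.05238
→ bracket: 0.05<=p<0.10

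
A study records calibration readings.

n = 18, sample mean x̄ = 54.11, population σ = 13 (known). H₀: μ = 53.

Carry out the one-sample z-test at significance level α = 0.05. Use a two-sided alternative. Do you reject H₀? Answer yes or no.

reject H₀: no

SE = σ/√n = 13/√18 = 3.0641
z = (x̄−μ₀)/SE = (54.11−53)/3.0641 = 0.3623
p-value (two-sided) = 0.71716
At α=0.05: p ≥ α → fail to reject H₀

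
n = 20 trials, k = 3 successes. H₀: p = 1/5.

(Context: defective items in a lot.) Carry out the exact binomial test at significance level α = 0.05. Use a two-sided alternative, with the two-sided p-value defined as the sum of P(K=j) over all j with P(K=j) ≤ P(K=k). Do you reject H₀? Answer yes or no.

Exact binomial: n=20, k=3, p₀=1/5=0.2000
P(X=j) = C(n,j)·p₀^j·(1−p₀)^(n−j); p = Σ P(X=j) over j with P(X=j) ≤ P(X=3)
p-value (two-sided) = 0.78180
At α=0.05: p ≥ α → fail to reject H₀

reject H₀: no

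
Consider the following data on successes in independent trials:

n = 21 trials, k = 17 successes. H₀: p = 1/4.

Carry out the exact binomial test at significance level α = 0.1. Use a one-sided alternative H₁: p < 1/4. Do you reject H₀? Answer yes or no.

Exact binomial: n=21, k=17, p₀=1/4=0.2500
P(X≤17) from Σ C(n,i)·p₀^i·(1−p₀)^(n−i)
p-value (one-sided, H₁ less) = 1.00000
At α=0.1: p ≥ α → fail to reject H₀

reject H₀: no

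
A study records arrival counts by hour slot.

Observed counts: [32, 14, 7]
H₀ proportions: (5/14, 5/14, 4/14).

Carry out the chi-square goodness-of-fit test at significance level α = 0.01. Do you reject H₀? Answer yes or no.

reject H₀: yes

n = 53; E_i = n·p_i = [18.93, 18.93, 15.14]
χ² = (32−18.93)²/18.93 + (14−18.93)²/18.93 + (7−15.14)²/15.14 = 14.6887
df = 2
p-value (upper-tail) = 0.00065
At α=0.01: p < α → reject H₀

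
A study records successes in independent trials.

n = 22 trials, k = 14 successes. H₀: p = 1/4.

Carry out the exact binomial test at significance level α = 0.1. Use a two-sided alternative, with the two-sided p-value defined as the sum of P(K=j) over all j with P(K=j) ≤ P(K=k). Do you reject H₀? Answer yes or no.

Exact binomial: n=22, k=14, p₀=1/4=0.2500
P(X=j) = C(n,j)·p₀^j·(1−p₀)^(n−j); p = Σ P(X=j) over j with P(X=j) ≤ P(X=14)
p-value (two-sided) = 0.00014
At α=0.1: p < α → reject H₀

reject H₀: yes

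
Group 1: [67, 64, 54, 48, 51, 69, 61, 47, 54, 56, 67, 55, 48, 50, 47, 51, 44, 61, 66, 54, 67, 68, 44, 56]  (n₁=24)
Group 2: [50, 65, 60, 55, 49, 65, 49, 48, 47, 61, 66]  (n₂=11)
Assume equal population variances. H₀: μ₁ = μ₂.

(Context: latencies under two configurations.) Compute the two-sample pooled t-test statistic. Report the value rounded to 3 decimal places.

test statistic = 0.102

x̄₁=56.208, s₁=8.251, n₁=24
x̄₂=55.909, s₂=7.635, n₂=11
s_p² = [23·8.251² + 10·7.635²]/33 = 65.1172
SE = √(s_p²·(1/24+1/11)) = 2.9382
t = (56.208−55.909)/2.9382 = 0.1018
df = 33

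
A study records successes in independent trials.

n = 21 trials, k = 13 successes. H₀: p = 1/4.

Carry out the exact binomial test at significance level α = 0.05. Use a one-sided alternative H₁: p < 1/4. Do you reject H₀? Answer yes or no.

Exact binomial: n=21, k=13, p₀=1/4=0.2500
P(X≤13) from Σ C(n,i)·p₀^i·(1−p₀)^(n−i)
p-value (one-sided, H₁ less) = 0.99993
At α=0.05: p ≥ α → fail to reject H₀

reject H₀: no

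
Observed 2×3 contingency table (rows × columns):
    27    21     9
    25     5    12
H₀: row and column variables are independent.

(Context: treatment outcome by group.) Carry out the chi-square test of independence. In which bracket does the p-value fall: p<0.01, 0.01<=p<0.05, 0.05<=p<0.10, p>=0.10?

Row totals [57, 42], col totals [52, 26, 21], n=99
χ² = (27−29.94)²/29.94 + (21−14.97)²/14.97 + (9−12.09)²/12.09 + (25−22.06)²/22.06 + (5−11.03)²/11.03 + (12−8.91)²/8.91 = 8.2687
df = 2
p-value (upper-tail) = 0.01601
→ bracket: 0.01<=p<0.05

p-value bracket: 0.01<=p<0.05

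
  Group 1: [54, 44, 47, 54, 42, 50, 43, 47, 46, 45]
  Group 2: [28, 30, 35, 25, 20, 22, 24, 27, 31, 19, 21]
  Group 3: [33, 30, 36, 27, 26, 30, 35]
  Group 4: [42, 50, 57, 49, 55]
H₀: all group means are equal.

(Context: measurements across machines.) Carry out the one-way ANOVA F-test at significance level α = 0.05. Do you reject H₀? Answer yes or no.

reject H₀: yes

Group means [47.20, 25.64, 31.00, 50.60], grand mean 37.091
SSB = Σnᵢ(x̄ᵢ−x̄)² = 3637.382; SSW = ΣΣ(x−x̄ᵢ)² = 643.345
MSB = 3637.382/3 = 1212.4606; MSW = 643.345/29 = 22.1843
F = MSB/MSW = 54.6539
df = (3, 29)
p-value (upper-tail) = 0.00000
At α=0.05: p < α → reject H₀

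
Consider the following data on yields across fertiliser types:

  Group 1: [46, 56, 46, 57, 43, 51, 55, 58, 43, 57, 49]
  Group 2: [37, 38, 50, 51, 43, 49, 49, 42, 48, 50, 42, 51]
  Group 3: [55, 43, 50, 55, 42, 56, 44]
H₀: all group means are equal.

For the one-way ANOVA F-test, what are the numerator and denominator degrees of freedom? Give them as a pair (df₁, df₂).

degrees of freedom = [2, 27]

k = 3 groups, N = 30 total
df = (k−1, N−k) = (3−1, 30−3) = (2, 27)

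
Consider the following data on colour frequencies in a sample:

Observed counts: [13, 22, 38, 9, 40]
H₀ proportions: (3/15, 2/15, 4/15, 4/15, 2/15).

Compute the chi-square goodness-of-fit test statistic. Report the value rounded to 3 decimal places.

test statistic = 59.916

n = 122; E_i = n·p_i = [24.40, 16.27, 32.53, 32.53, 16.27]
χ² = (13−24.40)²/24.40 + (22−16.27)²/16.27 + (38−32.53)²/32.53 + (9−32.53)²/32.53 + (40−16.27)²/16.27 = 59.9160
df = 4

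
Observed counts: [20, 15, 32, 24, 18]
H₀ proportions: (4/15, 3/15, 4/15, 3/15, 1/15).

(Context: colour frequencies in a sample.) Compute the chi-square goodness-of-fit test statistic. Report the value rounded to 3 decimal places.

n = 109; E_i = n·p_i = [29.07, 21.80, 29.07, 21.80, 7.27]
χ² = (20−29.07)²/29.07 + (15−21.80)²/21.80 + (32−29.07)²/29.07 + (24−21.80)²/21.80 + (18−7.27)²/7.27 = 21.3211
df = 4

test statistic = 21.321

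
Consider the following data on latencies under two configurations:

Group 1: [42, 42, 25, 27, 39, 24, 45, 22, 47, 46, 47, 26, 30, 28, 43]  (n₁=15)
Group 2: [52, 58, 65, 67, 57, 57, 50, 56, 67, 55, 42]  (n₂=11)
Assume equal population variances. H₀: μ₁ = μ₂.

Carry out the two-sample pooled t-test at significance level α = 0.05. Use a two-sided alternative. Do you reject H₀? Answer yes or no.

reject H₀: yes

x̄₁=35.533, s₁=9.606, n₁=15
x̄₂=56.909, s₂=7.543, n₂=11
s_p² = [14·9.606² + 10·7.543²]/24 = 77.5268
SE = √(s_p²·(1/15+1/11)) = 3.4952
t = (35.533−56.909)/3.4952 = -6.1158
df = 24
p-value (two-sided) = 0.00000
At α=0.05: p < α → reject H₀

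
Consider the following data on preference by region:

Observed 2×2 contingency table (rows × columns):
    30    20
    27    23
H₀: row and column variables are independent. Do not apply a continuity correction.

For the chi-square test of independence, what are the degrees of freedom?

df = (r−1)(c−1) = (2−1)·(2−1) = 1

degrees of freedom = 1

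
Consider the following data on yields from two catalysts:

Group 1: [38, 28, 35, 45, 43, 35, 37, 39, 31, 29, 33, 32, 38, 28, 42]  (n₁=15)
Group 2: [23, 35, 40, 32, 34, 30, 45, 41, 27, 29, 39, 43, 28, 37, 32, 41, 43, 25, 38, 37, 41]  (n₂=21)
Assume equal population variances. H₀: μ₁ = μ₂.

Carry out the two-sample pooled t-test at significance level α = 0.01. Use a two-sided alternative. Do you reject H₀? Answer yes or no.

x̄₁=35.533, s₁=5.410, n₁=15
x̄₂=35.238, s₂=6.441, n₂=21
s_p² = [14·5.410² + 20·6.441²]/34 = 36.4571
SE = √(s_p²·(1/15+1/21)) = 2.0412
t = (35.533−35.238)/2.0412 = 0.1446
df = 34
p-value (two-sided) = 0.88585
At α=0.01: p ≥ α → fail to reject H₀

reject H₀: no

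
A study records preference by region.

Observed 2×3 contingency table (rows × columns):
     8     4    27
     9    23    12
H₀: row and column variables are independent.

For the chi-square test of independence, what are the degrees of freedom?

degrees of freedom = 2

df = (r−1)(c−1) = (2−1)·(3−1) = 2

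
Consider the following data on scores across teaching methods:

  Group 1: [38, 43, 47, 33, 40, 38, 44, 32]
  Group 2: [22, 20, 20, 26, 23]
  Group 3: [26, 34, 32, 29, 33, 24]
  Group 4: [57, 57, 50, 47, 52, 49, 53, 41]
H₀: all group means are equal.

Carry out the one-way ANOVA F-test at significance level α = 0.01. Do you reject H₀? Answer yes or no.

Group means [39.38, 22.20, 29.67, 50.75], grand mean 37.407
SSB = Σnᵢ(x̄ᵢ−x̄)² = 2971.010; SSW = ΣΣ(x−x̄ᵢ)² = 495.508
MSB = 2971.010/3 = 990.3367; MSW = 495.508/23 = 21.5438
F = MSB/MSW = 45.9684
df = (3, 23)
p-value (upper-tail) = 0.00000
At α=0.01: p < α → reject H₀

reject H₀: yes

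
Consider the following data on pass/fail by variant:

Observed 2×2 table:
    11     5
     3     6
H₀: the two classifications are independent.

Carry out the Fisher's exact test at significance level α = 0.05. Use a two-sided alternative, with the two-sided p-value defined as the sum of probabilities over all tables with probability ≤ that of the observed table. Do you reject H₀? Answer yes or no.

Margins: r₁=16, r₂=9, c₁=14, c₂=11, n=25
p_obs = C(16,11)·C(9,3)/C(25,14); sum pmf over tables with pmf ≤ p_obs
p-value (two-sided) = 0.11532
At α=0.05: p ≥ α → fail to reject H₀

reject H₀: no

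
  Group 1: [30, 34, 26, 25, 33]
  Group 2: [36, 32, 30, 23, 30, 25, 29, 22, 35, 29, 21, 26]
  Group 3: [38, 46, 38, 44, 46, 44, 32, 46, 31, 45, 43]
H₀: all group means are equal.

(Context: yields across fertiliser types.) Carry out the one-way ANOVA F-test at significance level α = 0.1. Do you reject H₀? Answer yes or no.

Group means [29.60, 28.17, 41.18], grand mean 33.536
SSB = Σnᵢ(x̄ᵢ−x̄)² = 1066.461; SSW = ΣΣ(x−x̄ᵢ)² = 638.503
MSB = 1066.461/2 = 533.2306; MSW = 638.503/25 = 25.5401
F = MSB/MSW = 20.8782
df = (2, 25)
p-value (upper-tail) = 0.00000
At α=0.1: p < α → reject H₀

reject H₀: yes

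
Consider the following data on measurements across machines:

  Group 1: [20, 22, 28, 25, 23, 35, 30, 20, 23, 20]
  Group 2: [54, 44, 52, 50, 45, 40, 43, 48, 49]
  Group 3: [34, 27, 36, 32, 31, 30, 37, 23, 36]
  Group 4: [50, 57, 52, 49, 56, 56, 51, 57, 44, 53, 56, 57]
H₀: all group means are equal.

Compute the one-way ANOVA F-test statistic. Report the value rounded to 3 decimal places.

test statistic = 88.801

Group means [24.60, 47.22, 31.78, 53.17], grand mean 39.875
SSB = Σnᵢ(x̄ᵢ−x̄)² = 5529.197; SSW = ΣΣ(x−x̄ᵢ)² = 747.178
MSB = 5529.197/3 = 1843.0657; MSW = 747.178/36 = 20.7549
F = MSB/MSW = 88.8013
df = (3, 36)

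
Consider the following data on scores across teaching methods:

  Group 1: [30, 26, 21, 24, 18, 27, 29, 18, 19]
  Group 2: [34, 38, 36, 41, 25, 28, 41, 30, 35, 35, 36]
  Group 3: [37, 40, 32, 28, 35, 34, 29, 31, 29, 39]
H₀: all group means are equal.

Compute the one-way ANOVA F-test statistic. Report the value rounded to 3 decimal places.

Group means [23.56, 34.45, 33.40], grand mean 30.833
SSB = Σnᵢ(x̄ᵢ−x̄)² = 686.817; SSW = ΣΣ(x−x̄ᵢ)² = 599.349
MSB = 686.817/2 = 343.4086; MSW = 599.349/27 = 22.1981
F = MSB/MSW = 15.4702
df = (2, 27)

test statistic = 15.470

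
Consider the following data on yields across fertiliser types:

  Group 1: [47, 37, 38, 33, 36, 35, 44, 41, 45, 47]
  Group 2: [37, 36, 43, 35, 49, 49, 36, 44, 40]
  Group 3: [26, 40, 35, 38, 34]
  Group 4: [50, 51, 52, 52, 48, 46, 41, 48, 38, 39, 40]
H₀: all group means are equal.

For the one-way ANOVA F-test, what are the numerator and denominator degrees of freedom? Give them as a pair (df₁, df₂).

k = 4 groups, N = 35 total
df = (k−1, N−k) = (4−1, 35−4) = (3, 31)

degrees of freedom = [3, 31]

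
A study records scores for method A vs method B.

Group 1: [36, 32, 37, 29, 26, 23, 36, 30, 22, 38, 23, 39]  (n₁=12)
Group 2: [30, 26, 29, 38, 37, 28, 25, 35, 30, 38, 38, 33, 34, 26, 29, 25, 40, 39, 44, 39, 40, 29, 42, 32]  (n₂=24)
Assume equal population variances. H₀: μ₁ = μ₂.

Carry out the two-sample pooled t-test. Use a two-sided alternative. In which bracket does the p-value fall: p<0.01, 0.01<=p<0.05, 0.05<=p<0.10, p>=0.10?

p-value bracket: p>=0.10

x̄₁=30.917, s₁=6.317, n₁=12
x̄₂=33.583, s₂=5.815, n₂=24
s_p² = [11·6.317² + 23·5.815²]/34 = 35.7868
SE = √(s_p²·(1/12+1/24)) = 2.1150
t = (30.917−33.583)/2.1150 = -1.2608
df = 34
p-value (two-sided) = 0.21596
→ bracket: p>=0.10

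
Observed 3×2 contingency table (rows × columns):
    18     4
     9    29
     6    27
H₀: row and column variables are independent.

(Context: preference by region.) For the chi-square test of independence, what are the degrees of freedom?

degrees of freedom = 2

df = (r−1)(c−1) = (3−1)·(2−1) = 2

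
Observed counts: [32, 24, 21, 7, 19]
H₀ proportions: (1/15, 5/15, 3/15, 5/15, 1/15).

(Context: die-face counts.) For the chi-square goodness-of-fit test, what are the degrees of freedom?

degrees of freedom = 4

df = k − 1 = 5 − 1 = 4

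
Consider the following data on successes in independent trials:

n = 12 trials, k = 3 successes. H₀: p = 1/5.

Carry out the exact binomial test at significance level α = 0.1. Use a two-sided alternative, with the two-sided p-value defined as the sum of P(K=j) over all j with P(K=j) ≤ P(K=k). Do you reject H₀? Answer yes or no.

reject H₀: no

Exact binomial: n=12, k=3, p₀=1/5=0.2000
P(X=j) = C(n,j)·p₀^j·(1−p₀)^(n−j); p = Σ P(X=j) over j with P(X=j) ≤ P(X=3)
p-value (two-sided) = 0.71653
At α=0.1: p ≥ α → fail to reject H₀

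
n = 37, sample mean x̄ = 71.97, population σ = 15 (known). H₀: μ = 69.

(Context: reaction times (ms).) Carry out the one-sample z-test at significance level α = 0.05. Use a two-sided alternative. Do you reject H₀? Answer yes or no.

SE = σ/√n = 15/√37 = 2.4660
z = (x̄−μ₀)/SE = (71.97−69)/2.4660 = 1.2044
p-value (two-sided) = 0.22844
At α=0.05: p ≥ α → fail to reject H₀

reject H₀: no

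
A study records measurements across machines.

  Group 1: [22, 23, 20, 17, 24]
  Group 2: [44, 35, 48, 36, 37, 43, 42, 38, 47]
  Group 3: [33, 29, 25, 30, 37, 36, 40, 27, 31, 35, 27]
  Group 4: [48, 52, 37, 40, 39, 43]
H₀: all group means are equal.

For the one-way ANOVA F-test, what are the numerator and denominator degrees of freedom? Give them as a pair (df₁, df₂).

k = 4 groups, N = 31 total
df = (k−1, N−k) = (4−1, 31−4) = (3, 27)

degrees of freedom = [3, 27]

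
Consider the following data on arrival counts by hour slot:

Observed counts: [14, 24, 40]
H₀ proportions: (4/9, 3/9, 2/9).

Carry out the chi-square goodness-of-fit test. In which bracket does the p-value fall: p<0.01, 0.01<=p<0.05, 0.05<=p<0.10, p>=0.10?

p-value bracket: p<0.01

n = 78; E_i = n·p_i = [34.67, 26.00, 17.33]
χ² = (14−34.67)²/34.67 + (24−26.00)²/26.00 + (40−17.33)²/17.33 = 42.1154
df = 2
p-value (upper-tail) = 0.00000
→ bracket: p<0.01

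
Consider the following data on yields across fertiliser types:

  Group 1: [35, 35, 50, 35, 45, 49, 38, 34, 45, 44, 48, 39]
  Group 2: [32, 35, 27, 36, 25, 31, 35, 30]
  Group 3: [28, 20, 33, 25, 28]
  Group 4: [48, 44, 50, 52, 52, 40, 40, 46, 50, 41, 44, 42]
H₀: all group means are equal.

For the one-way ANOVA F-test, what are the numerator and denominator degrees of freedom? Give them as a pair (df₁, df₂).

degrees of freedom = [3, 33]

k = 4 groups, N = 37 total
df = (k−1, N−k) = (4−1, 37−4) = (3, 33)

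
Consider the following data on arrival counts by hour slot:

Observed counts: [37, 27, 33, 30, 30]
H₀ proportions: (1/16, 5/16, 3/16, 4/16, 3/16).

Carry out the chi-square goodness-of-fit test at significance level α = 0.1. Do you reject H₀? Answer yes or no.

reject H₀: yes

n = 157; E_i = n·p_i = [9.81, 49.06, 29.44, 39.25, 29.44]
χ² = (37−9.81)²/9.81 + (27−49.06)²/49.06 + (33−29.44)²/29.44 + (30−39.25)²/39.25 + (30−29.44)²/29.44 = 87.8713
df = 4
p-value (upper-tail) = 0.00000
At α=0.1: p < α → reject H₀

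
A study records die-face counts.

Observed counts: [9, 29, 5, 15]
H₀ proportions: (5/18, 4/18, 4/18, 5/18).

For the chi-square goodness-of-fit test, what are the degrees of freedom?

degrees of freedom = 3

df = k − 1 = 4 − 1 = 3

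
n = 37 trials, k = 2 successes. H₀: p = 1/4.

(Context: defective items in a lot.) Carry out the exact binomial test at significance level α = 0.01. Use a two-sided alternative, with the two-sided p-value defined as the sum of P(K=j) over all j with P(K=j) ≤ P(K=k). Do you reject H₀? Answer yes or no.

reject H₀: yes

Exact binomial: n=37, k=2, p₀=1/4=0.2500
P(X=j) = C(n,j)·p₀^j·(1−p₀)^(n−j); p = Σ P(X=j) over j with P(X=j) ≤ P(X=2)
p-value (two-sided) = 0.00368
At α=0.01: p < α → reject H₀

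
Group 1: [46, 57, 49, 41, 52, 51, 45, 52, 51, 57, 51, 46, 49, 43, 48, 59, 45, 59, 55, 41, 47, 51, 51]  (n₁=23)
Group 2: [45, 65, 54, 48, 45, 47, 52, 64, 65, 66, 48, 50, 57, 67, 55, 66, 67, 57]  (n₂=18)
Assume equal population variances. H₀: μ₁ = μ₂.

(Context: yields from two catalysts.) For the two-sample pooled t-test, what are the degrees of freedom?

df = n₁ + n₂ − 2 = 23 + 18 − 2 = 39

degrees of freedom = 39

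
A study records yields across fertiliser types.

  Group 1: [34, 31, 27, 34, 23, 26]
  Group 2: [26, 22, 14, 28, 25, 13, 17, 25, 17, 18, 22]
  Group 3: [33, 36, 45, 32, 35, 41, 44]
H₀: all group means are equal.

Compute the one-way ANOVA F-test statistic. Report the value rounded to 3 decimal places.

test statistic = 25.766

Group means [29.17, 20.64, 38.00], grand mean 27.833
SSB = Σnᵢ(x̄ᵢ−x̄)² = 1303.955; SSW = ΣΣ(x−x̄ᵢ)² = 531.379
MSB = 1303.955/2 = 651.9773; MSW = 531.379/21 = 25.3038
F = MSB/MSW = 25.7660
df = (2, 21)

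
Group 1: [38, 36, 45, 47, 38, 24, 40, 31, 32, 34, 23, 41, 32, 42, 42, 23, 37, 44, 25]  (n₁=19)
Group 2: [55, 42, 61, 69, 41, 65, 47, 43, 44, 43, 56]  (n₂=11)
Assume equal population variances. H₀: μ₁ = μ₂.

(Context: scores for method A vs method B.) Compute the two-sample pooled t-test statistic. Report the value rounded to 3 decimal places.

x̄₁=35.474, s₁=7.626, n₁=19
x̄₂=51.455, s₂=10.162, n₂=11
s_p² = [18·7.626² + 10·10.162²]/28 = 74.2666
SE = √(s_p²·(1/19+1/11)) = 3.2650
t = (35.474−51.455)/3.2650 = -4.8946
df = 28

test statistic = -4.895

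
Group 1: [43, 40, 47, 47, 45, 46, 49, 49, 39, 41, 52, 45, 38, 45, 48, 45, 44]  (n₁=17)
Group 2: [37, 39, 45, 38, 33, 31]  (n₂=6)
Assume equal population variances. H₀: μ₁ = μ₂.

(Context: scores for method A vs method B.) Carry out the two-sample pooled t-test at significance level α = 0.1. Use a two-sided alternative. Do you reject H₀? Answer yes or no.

reject H₀: yes

x̄₁=44.882, s₁=3.789, n₁=17
x̄₂=37.167, s₂=4.916, n₂=6
s_p² = [16·3.789² + 5·4.916²]/21 = 16.6951
SE = √(s_p²·(1/17+1/6)) = 1.9403
t = (44.882−37.167)/1.9403 = 3.9766
df = 21
p-value (two-sided) = 0.00069
At α=0.1: p < α → reject H₀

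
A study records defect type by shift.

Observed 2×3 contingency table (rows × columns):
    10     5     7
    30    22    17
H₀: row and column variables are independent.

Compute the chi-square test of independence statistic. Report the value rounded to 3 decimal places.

Row totals [22, 69], col totals [40, 27, 24], n=91
χ² = (10−9.67)²/9.67 + (5−6.53)²/6.53 + (7−5.80)²/5.80 + (30−30.33)²/30.33 + (22−20.47)²/20.47 + (17−18.20)²/18.20 = 0.8123
df = 2

test statistic = 0.812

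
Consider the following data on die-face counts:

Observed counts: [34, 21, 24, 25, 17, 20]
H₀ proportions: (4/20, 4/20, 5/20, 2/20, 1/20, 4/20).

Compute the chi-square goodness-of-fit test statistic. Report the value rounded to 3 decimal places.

n = 141; E_i = n·p_i = [28.20, 28.20, 35.25, 14.10, 7.05, 28.20]
χ² = (34−28.20)²/28.20 + (21−28.20)²/28.20 + (24−35.25)²/35.25 + (25−14.10)²/14.10 + (17−7.05)²/7.05 + (20−28.20)²/28.20 = 31.4752
df = 5

test statistic = 31.475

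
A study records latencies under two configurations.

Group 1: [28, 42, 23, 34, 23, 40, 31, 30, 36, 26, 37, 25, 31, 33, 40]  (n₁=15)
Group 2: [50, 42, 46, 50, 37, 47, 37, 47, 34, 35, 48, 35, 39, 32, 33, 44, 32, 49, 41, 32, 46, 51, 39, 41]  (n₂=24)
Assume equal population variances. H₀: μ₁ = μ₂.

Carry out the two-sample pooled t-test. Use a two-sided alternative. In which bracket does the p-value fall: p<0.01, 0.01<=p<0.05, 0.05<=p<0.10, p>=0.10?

x̄₁=31.933, s₁=6.227, n₁=15
x̄₂=41.125, s₂=6.510, n₂=24
s_p² = [14·6.227² + 23·6.510²]/37 = 41.0151
SE = √(s_p²·(1/15+1/24)) = 2.1079
t = (31.933−41.125)/2.1079 = -4.3606
df = 37
p-value (two-sided) = 0.00010
→ bracket: p<0.01

p-value bracket: p<0.01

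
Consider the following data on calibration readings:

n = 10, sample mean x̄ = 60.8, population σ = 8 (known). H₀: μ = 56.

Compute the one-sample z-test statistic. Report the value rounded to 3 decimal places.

SE = σ/√n = 8/√10 = 2.5298
z = (x̄−μ₀)/SE = (60.8−56)/2.5298 = 1.8974

test statistic = 1.897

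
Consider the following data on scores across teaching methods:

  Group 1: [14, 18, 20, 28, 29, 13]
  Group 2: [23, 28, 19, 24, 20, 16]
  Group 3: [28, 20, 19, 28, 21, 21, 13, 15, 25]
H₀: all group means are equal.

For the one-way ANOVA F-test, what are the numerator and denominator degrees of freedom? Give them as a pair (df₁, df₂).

k = 3 groups, N = 21 total
df = (k−1, N−k) = (3−1, 21−3) = (2, 18)

degrees of freedom = [2, 18]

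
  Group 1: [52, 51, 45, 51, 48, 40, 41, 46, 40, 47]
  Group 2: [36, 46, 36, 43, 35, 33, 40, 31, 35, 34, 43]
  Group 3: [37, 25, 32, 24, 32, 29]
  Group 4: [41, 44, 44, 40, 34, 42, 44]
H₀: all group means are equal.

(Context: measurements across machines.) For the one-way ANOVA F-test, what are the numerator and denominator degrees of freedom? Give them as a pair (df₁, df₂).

k = 4 groups, N = 34 total
df = (k−1, N−k) = (4−1, 34−4) = (3, 30)

degrees of freedom = [3, 30]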